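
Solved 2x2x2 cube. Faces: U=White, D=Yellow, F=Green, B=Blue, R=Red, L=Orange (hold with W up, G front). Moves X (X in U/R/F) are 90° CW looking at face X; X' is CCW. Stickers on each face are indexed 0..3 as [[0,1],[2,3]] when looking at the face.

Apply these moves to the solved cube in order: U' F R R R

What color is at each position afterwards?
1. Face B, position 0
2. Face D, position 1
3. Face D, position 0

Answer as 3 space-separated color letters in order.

After move 1 (U'): U=WWWW F=OOGG R=GGRR B=RRBB L=BBOO
After move 2 (F): F=GOGO U=WWOB R=WGWR D=RGYY L=BYOY
After move 3 (R): R=WWRG U=WOOO F=GGGY D=RBYR B=BRWB
After move 4 (R): R=RWGW U=WGOY F=GBGR D=RWYB B=OROB
After move 5 (R): R=GRWW U=WBOR F=GWGB D=ROYO B=YRGB
Query 1: B[0] = Y
Query 2: D[1] = O
Query 3: D[0] = R

Answer: Y O R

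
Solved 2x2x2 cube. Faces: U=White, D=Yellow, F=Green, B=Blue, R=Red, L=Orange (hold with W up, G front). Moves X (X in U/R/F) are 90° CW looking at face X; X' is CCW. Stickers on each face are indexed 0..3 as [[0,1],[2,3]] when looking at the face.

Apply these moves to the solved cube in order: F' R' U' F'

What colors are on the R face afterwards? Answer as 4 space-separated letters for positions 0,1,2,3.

Answer: G W O Y

Derivation:
After move 1 (F'): F=GGGG U=WWRR R=YRYR D=OOYY L=OWOW
After move 2 (R'): R=RRYY U=WBRB F=GWGR D=OGYG B=YBOB
After move 3 (U'): U=BBWR F=OWGR R=GWYY B=RROB L=YBOW
After move 4 (F'): F=WROG U=BBGY R=GWOY D=BWYG L=YROW
Query: R face = GWOY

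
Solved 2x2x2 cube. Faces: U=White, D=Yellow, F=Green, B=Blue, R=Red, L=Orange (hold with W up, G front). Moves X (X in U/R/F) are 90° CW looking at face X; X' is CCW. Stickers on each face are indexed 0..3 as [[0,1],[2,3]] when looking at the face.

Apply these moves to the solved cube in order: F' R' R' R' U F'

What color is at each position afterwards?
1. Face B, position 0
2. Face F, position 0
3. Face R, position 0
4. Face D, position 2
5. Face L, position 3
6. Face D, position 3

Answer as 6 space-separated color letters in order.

Answer: O Y B Y G B

Derivation:
After move 1 (F'): F=GGGG U=WWRR R=YRYR D=OOYY L=OWOW
After move 2 (R'): R=RRYY U=WBRB F=GWGR D=OGYG B=YBOB
After move 3 (R'): R=RYRY U=WORY F=GBGB D=OWYR B=GBGB
After move 4 (R'): R=YYRR U=WGRG F=GOGY D=OBYB B=RBWB
After move 5 (U): U=RWGG F=YYGY R=RBRR B=OWWB L=GOOW
After move 6 (F'): F=YYYG U=RWRR R=BBOR D=OWYB L=GGOG
Query 1: B[0] = O
Query 2: F[0] = Y
Query 3: R[0] = B
Query 4: D[2] = Y
Query 5: L[3] = G
Query 6: D[3] = B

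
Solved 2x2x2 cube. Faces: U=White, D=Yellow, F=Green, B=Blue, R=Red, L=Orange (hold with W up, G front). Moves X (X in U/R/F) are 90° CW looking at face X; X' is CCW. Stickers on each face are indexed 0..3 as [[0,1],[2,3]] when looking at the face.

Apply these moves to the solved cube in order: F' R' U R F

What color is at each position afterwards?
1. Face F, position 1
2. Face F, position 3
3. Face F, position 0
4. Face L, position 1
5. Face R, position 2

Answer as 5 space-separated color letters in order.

Answer: R G G O R

Derivation:
After move 1 (F'): F=GGGG U=WWRR R=YRYR D=OOYY L=OWOW
After move 2 (R'): R=RRYY U=WBRB F=GWGR D=OGYG B=YBOB
After move 3 (U): U=RWBB F=RRGR R=YBYY B=OWOB L=GWOW
After move 4 (R): R=YYYB U=RRBR F=RGGG D=OOYO B=BWWB
After move 5 (F): F=GRGG U=RRWW R=BYRB D=YYYO L=GOOO
Query 1: F[1] = R
Query 2: F[3] = G
Query 3: F[0] = G
Query 4: L[1] = O
Query 5: R[2] = R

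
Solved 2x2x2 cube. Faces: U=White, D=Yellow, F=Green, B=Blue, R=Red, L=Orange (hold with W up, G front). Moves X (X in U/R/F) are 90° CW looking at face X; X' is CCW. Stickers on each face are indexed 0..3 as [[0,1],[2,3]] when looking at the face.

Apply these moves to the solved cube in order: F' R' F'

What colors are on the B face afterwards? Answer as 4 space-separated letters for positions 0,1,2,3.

Answer: Y B O B

Derivation:
After move 1 (F'): F=GGGG U=WWRR R=YRYR D=OOYY L=OWOW
After move 2 (R'): R=RRYY U=WBRB F=GWGR D=OGYG B=YBOB
After move 3 (F'): F=WRGG U=WBRY R=GROY D=WWYG L=OBOR
Query: B face = YBOB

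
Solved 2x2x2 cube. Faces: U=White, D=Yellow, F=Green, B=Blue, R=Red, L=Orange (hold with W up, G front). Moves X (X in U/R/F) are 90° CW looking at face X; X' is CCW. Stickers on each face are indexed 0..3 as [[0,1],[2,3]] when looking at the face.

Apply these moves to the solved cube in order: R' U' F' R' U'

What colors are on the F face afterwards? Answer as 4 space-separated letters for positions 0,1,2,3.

Answer: Y W O R

Derivation:
After move 1 (R'): R=RRRR U=WBWB F=GWGW D=YGYG B=YBYB
After move 2 (U'): U=BBWW F=OOGW R=GWRR B=RRYB L=YBOO
After move 3 (F'): F=OWOG U=BBGR R=GWYR D=BOYG L=YWOW
After move 4 (R'): R=WRGY U=BYGR F=OBOR D=BWYG B=GROB
After move 5 (U'): U=YRBG F=YWOR R=OBGY B=WROB L=GROW
Query: F face = YWOR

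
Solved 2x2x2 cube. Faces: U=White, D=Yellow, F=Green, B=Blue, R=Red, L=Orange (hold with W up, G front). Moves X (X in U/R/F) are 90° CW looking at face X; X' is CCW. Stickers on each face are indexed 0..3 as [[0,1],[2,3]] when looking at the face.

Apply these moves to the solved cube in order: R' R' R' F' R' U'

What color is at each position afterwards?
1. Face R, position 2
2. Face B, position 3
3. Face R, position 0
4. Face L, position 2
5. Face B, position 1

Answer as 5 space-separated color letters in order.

Answer: B B Y O R

Derivation:
After move 1 (R'): R=RRRR U=WBWB F=GWGW D=YGYG B=YBYB
After move 2 (R'): R=RRRR U=WYWY F=GBGB D=YWYW B=GBGB
After move 3 (R'): R=RRRR U=WGWG F=GYGY D=YBYB B=WBWB
After move 4 (F'): F=YYGG U=WGRR R=BRYR D=OOYB L=OGOW
After move 5 (R'): R=RRBY U=WWRW F=YGGR D=OYYG B=BBOB
After move 6 (U'): U=WWWR F=OGGR R=YGBY B=RROB L=BBOW
Query 1: R[2] = B
Query 2: B[3] = B
Query 3: R[0] = Y
Query 4: L[2] = O
Query 5: B[1] = R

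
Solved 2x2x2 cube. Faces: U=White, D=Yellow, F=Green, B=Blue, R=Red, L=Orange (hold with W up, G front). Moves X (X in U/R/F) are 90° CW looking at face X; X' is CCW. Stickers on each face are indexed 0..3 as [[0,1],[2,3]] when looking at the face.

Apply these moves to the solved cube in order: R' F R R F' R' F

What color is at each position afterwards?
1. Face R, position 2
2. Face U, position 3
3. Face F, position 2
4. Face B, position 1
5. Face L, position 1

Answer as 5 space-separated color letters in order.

Answer: W G R B Y

Derivation:
After move 1 (R'): R=RRRR U=WBWB F=GWGW D=YGYG B=YBYB
After move 2 (F): F=GGWW U=WBOO R=WRBR D=RRYG L=OYOG
After move 3 (R): R=BWRR U=WGOW F=GRWG D=RYYY B=OBBB
After move 4 (R): R=RBRW U=WROG F=GYWY D=RBYO B=WBGB
After move 5 (F'): F=YYGW U=WRRR R=BBRW D=YGYO L=OGOO
After move 6 (R'): R=BWBR U=WGRW F=YRGR D=YYYW B=OBGB
After move 7 (F): F=GYRR U=WGOG R=RWWR D=BBYW L=OYOY
Query 1: R[2] = W
Query 2: U[3] = G
Query 3: F[2] = R
Query 4: B[1] = B
Query 5: L[1] = Y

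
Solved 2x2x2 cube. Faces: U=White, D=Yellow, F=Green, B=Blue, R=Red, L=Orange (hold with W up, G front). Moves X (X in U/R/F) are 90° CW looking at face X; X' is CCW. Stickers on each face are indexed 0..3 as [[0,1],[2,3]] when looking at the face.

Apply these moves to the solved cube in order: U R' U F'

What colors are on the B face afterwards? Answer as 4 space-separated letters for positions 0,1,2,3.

Answer: G G Y B

Derivation:
After move 1 (U): U=WWWW F=RRGG R=BBRR B=OOBB L=GGOO
After move 2 (R'): R=BRBR U=WBWO F=RWGW D=YRYG B=YOYB
After move 3 (U): U=WWOB F=BRGW R=YOBR B=GGYB L=RWOO
After move 4 (F'): F=RWBG U=WWYB R=ROYR D=WOYG L=RBOO
Query: B face = GGYB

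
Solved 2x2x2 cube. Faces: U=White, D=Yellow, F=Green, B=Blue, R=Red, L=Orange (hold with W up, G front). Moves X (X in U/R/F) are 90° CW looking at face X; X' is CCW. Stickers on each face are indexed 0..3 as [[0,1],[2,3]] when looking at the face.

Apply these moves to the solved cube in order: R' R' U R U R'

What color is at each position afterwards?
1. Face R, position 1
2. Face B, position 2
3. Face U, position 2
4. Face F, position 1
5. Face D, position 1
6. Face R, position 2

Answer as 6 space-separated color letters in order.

Answer: B G B W G Y

Derivation:
After move 1 (R'): R=RRRR U=WBWB F=GWGW D=YGYG B=YBYB
After move 2 (R'): R=RRRR U=WYWY F=GBGB D=YWYW B=GBGB
After move 3 (U): U=WWYY F=RRGB R=GBRR B=OOGB L=GBOO
After move 4 (R): R=RGRB U=WRYB F=RWGW D=YGYO B=YOWB
After move 5 (U): U=YWBR F=RGGW R=YORB B=GBWB L=RWOO
After move 6 (R'): R=OBYR U=YWBG F=RWGR D=YGYW B=OBGB
Query 1: R[1] = B
Query 2: B[2] = G
Query 3: U[2] = B
Query 4: F[1] = W
Query 5: D[1] = G
Query 6: R[2] = Y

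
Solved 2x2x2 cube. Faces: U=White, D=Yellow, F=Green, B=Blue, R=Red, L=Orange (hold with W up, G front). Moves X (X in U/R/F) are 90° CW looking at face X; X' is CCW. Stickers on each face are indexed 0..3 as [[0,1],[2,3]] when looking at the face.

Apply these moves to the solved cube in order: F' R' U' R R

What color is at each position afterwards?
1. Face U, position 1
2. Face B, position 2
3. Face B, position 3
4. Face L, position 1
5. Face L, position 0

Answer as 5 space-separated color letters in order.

Answer: G W B B Y

Derivation:
After move 1 (F'): F=GGGG U=WWRR R=YRYR D=OOYY L=OWOW
After move 2 (R'): R=RRYY U=WBRB F=GWGR D=OGYG B=YBOB
After move 3 (U'): U=BBWR F=OWGR R=GWYY B=RROB L=YBOW
After move 4 (R): R=YGYW U=BWWR F=OGGG D=OOYR B=RRBB
After move 5 (R): R=YYWG U=BGWG F=OOGR D=OBYR B=RRWB
Query 1: U[1] = G
Query 2: B[2] = W
Query 3: B[3] = B
Query 4: L[1] = B
Query 5: L[0] = Y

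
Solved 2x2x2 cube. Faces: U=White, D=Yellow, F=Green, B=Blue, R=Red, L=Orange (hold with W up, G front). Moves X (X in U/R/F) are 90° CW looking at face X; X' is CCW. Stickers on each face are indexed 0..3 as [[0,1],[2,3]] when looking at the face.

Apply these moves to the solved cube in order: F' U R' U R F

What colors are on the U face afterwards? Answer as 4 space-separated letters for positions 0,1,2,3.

After move 1 (F'): F=GGGG U=WWRR R=YRYR D=OOYY L=OWOW
After move 2 (U): U=RWRW F=YRGG R=BBYR B=OWBB L=GGOW
After move 3 (R'): R=BRBY U=RBRO F=YWGW D=ORYG B=YWOB
After move 4 (U): U=RROB F=BRGW R=YWBY B=GGOB L=YWOW
After move 5 (R): R=BYYW U=RROW F=BRGG D=OOYG B=BGRB
After move 6 (F): F=GBGR U=RRWW R=OYWW D=YBYG L=YOOO
Query: U face = RRWW

Answer: R R W W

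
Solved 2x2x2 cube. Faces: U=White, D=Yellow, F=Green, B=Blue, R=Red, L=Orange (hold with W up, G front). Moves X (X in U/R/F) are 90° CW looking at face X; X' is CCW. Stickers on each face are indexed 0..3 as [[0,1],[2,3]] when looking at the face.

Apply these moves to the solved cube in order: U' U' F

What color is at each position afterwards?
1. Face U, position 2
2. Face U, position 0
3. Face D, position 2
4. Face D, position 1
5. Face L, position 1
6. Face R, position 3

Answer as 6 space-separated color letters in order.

Answer: O W Y O Y R

Derivation:
After move 1 (U'): U=WWWW F=OOGG R=GGRR B=RRBB L=BBOO
After move 2 (U'): U=WWWW F=BBGG R=OORR B=GGBB L=RROO
After move 3 (F): F=GBGB U=WWOR R=WOWR D=ROYY L=RYOY
Query 1: U[2] = O
Query 2: U[0] = W
Query 3: D[2] = Y
Query 4: D[1] = O
Query 5: L[1] = Y
Query 6: R[3] = R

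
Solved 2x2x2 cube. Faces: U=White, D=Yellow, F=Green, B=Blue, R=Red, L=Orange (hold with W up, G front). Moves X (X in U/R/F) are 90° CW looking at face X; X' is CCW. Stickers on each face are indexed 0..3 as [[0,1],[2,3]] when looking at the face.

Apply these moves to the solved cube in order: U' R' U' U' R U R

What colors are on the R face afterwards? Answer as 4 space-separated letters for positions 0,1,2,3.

After move 1 (U'): U=WWWW F=OOGG R=GGRR B=RRBB L=BBOO
After move 2 (R'): R=GRGR U=WBWR F=OWGW D=YOYG B=YRYB
After move 3 (U'): U=BRWW F=BBGW R=OWGR B=GRYB L=YROO
After move 4 (U'): U=RWBW F=YRGW R=BBGR B=OWYB L=GROO
After move 5 (R): R=GBRB U=RRBW F=YOGG D=YYYO B=WWWB
After move 6 (U): U=BRWR F=GBGG R=WWRB B=GRWB L=YOOO
After move 7 (R): R=RWBW U=BBWG F=GYGO D=YWYG B=RRRB
Query: R face = RWBW

Answer: R W B W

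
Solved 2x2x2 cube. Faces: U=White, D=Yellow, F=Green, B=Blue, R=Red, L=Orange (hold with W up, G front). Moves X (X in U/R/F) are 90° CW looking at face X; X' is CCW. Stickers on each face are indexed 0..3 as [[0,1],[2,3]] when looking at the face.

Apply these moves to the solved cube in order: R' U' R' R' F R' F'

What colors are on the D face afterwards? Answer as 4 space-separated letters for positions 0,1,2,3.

Answer: Y B Y Y

Derivation:
After move 1 (R'): R=RRRR U=WBWB F=GWGW D=YGYG B=YBYB
After move 2 (U'): U=BBWW F=OOGW R=GWRR B=RRYB L=YBOO
After move 3 (R'): R=WRGR U=BYWR F=OBGW D=YOYW B=GRGB
After move 4 (R'): R=RRWG U=BGWG F=OYGR D=YBYW B=WROB
After move 5 (F): F=GORY U=BGOB R=WRGG D=WRYW L=YYOB
After move 6 (R'): R=RGWG U=BOOW F=GGRB D=WOYY B=WRRB
After move 7 (F'): F=GBGR U=BORW R=OGWG D=YBYY L=YWOO
Query: D face = YBYY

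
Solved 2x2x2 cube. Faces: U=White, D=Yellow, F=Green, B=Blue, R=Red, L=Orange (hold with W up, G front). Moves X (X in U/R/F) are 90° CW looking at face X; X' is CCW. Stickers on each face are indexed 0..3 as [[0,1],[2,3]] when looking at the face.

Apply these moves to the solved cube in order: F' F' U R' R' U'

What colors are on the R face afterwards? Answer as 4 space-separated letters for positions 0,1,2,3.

After move 1 (F'): F=GGGG U=WWRR R=YRYR D=OOYY L=OWOW
After move 2 (F'): F=GGGG U=WWYY R=OROR D=WWYY L=OROR
After move 3 (U): U=YWYW F=ORGG R=BBOR B=ORBB L=GGOR
After move 4 (R'): R=BRBO U=YBYO F=OWGW D=WRYG B=YRWB
After move 5 (R'): R=ROBB U=YWYY F=OBGO D=WWYW B=GRRB
After move 6 (U'): U=WYYY F=GGGO R=OBBB B=RORB L=GROR
Query: R face = OBBB

Answer: O B B B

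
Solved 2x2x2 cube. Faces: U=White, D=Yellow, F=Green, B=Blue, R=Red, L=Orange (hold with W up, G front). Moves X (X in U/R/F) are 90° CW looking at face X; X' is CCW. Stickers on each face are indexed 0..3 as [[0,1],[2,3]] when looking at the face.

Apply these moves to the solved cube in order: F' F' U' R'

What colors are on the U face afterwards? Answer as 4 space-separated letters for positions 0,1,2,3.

Answer: W B W O

Derivation:
After move 1 (F'): F=GGGG U=WWRR R=YRYR D=OOYY L=OWOW
After move 2 (F'): F=GGGG U=WWYY R=OROR D=WWYY L=OROR
After move 3 (U'): U=WYWY F=ORGG R=GGOR B=ORBB L=BBOR
After move 4 (R'): R=GRGO U=WBWO F=OYGY D=WRYG B=YRWB
Query: U face = WBWO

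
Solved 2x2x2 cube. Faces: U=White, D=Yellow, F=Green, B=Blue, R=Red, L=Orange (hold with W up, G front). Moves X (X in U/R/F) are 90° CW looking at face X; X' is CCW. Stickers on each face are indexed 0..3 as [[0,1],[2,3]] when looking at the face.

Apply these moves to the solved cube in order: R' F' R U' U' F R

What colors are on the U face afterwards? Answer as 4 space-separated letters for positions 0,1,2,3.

After move 1 (R'): R=RRRR U=WBWB F=GWGW D=YGYG B=YBYB
After move 2 (F'): F=WWGG U=WBRR R=GRYR D=OOYG L=OBOW
After move 3 (R): R=YGRR U=WWRG F=WOGG D=OYYY B=RBBB
After move 4 (U'): U=WGWR F=OBGG R=WORR B=YGBB L=RBOW
After move 5 (U'): U=GRWW F=RBGG R=OBRR B=WOBB L=YGOW
After move 6 (F): F=GRGB U=GRWG R=WBWR D=ROYY L=YOOY
After move 7 (R): R=WWRB U=GRWB F=GOGY D=RBYW B=GORB
Query: U face = GRWB

Answer: G R W B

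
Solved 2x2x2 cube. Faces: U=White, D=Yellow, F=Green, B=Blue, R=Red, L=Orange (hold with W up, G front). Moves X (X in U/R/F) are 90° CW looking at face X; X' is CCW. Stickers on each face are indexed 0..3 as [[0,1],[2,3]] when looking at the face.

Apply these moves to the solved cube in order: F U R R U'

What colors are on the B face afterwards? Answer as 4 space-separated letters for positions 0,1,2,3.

After move 1 (F): F=GGGG U=WWOO R=WRWR D=RRYY L=OYOY
After move 2 (U): U=OWOW F=WRGG R=BBWR B=OYBB L=GGOY
After move 3 (R): R=WBRB U=OROG F=WRGY D=RBYO B=WYWB
After move 4 (R): R=RWBB U=OROY F=WBGO D=RWYW B=GYRB
After move 5 (U'): U=RYOO F=GGGO R=WBBB B=RWRB L=GYOY
Query: B face = RWRB

Answer: R W R B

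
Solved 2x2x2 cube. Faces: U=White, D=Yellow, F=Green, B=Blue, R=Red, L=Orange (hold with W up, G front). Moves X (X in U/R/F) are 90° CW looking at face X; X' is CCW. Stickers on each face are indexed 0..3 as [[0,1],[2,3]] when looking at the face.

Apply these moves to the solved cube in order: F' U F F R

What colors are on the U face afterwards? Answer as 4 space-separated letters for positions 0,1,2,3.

Answer: R G O Y

Derivation:
After move 1 (F'): F=GGGG U=WWRR R=YRYR D=OOYY L=OWOW
After move 2 (U): U=RWRW F=YRGG R=BBYR B=OWBB L=GGOW
After move 3 (F): F=GYGR U=RWWG R=RBWR D=YBYY L=GOOO
After move 4 (F): F=GGRY U=RWOO R=WBGR D=WRYY L=GYOB
After move 5 (R): R=GWRB U=RGOY F=GRRY D=WBYO B=OWWB
Query: U face = RGOY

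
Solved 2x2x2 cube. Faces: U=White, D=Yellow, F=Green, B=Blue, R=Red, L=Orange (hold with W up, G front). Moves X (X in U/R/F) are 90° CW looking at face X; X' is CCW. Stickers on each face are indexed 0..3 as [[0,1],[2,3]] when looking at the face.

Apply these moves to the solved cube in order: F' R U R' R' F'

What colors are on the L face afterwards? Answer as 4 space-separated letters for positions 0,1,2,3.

After move 1 (F'): F=GGGG U=WWRR R=YRYR D=OOYY L=OWOW
After move 2 (R): R=YYRR U=WGRG F=GOGY D=OBYB B=RBWB
After move 3 (U): U=RWGG F=YYGY R=RBRR B=OWWB L=GOOW
After move 4 (R'): R=BRRR U=RWGO F=YWGG D=OYYY B=BWBB
After move 5 (R'): R=RRBR U=RBGB F=YWGO D=OWYG B=YWYB
After move 6 (F'): F=WOYG U=RBRB R=WROR D=OWYG L=GBOG
Query: L face = GBOG

Answer: G B O G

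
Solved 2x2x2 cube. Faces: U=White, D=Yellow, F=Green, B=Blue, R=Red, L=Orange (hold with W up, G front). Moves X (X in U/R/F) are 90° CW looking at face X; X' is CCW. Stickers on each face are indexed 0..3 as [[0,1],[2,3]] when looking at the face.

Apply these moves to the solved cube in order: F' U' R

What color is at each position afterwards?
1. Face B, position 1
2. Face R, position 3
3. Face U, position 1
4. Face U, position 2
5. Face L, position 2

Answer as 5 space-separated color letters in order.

After move 1 (F'): F=GGGG U=WWRR R=YRYR D=OOYY L=OWOW
After move 2 (U'): U=WRWR F=OWGG R=GGYR B=YRBB L=BBOW
After move 3 (R): R=YGRG U=WWWG F=OOGY D=OBYY B=RRRB
Query 1: B[1] = R
Query 2: R[3] = G
Query 3: U[1] = W
Query 4: U[2] = W
Query 5: L[2] = O

Answer: R G W W O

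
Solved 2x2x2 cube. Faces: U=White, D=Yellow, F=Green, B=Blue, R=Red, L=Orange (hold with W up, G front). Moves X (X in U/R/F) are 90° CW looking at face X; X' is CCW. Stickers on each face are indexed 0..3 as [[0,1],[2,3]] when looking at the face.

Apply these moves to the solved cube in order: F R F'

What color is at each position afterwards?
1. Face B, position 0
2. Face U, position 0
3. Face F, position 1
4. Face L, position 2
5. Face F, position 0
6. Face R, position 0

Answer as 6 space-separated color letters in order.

Answer: O W Y O R B

Derivation:
After move 1 (F): F=GGGG U=WWOO R=WRWR D=RRYY L=OYOY
After move 2 (R): R=WWRR U=WGOG F=GRGY D=RBYB B=OBWB
After move 3 (F'): F=RYGG U=WGWR R=BWRR D=YYYB L=OGOO
Query 1: B[0] = O
Query 2: U[0] = W
Query 3: F[1] = Y
Query 4: L[2] = O
Query 5: F[0] = R
Query 6: R[0] = B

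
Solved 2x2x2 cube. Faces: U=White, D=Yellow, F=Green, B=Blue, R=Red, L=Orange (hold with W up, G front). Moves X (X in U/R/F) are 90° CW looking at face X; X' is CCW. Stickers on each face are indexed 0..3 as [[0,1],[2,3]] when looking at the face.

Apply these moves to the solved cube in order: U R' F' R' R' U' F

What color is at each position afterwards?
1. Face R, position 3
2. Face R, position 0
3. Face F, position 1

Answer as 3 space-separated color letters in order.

After move 1 (U): U=WWWW F=RRGG R=BBRR B=OOBB L=GGOO
After move 2 (R'): R=BRBR U=WBWO F=RWGW D=YRYG B=YOYB
After move 3 (F'): F=WWRG U=WBBB R=RRYR D=GOYG L=GOOW
After move 4 (R'): R=RRRY U=WYBY F=WBRB D=GWYG B=GOOB
After move 5 (R'): R=RYRR U=WOBG F=WYRY D=GBYB B=GOWB
After move 6 (U'): U=OGWB F=GORY R=WYRR B=RYWB L=GOOW
After move 7 (F): F=RGYO U=OGWO R=WYBR D=RWYB L=GGOB
Query 1: R[3] = R
Query 2: R[0] = W
Query 3: F[1] = G

Answer: R W G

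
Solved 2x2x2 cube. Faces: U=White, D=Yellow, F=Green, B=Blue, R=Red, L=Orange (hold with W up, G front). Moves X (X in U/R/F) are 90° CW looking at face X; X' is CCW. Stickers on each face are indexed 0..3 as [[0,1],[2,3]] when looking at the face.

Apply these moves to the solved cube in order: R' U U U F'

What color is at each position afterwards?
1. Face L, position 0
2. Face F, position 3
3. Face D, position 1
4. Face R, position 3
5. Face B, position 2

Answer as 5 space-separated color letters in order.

Answer: Y G O R Y

Derivation:
After move 1 (R'): R=RRRR U=WBWB F=GWGW D=YGYG B=YBYB
After move 2 (U): U=WWBB F=RRGW R=YBRR B=OOYB L=GWOO
After move 3 (U): U=BWBW F=YBGW R=OORR B=GWYB L=RROO
After move 4 (U): U=BBWW F=OOGW R=GWRR B=RRYB L=YBOO
After move 5 (F'): F=OWOG U=BBGR R=GWYR D=BOYG L=YWOW
Query 1: L[0] = Y
Query 2: F[3] = G
Query 3: D[1] = O
Query 4: R[3] = R
Query 5: B[2] = Y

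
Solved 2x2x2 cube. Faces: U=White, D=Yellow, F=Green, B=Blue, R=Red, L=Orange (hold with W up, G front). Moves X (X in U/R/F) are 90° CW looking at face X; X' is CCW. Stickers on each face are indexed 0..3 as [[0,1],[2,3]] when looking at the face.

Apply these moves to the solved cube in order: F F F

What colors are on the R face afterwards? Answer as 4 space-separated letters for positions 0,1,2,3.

After move 1 (F): F=GGGG U=WWOO R=WRWR D=RRYY L=OYOY
After move 2 (F): F=GGGG U=WWYY R=OROR D=WWYY L=OROR
After move 3 (F): F=GGGG U=WWRR R=YRYR D=OOYY L=OWOW
Query: R face = YRYR

Answer: Y R Y R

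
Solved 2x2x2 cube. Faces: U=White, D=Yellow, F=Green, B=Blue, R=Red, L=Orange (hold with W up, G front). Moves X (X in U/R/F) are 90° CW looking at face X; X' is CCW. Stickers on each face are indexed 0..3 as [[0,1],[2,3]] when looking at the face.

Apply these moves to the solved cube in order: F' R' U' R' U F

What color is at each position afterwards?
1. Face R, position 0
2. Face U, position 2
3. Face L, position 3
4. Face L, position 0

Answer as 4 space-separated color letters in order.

After move 1 (F'): F=GGGG U=WWRR R=YRYR D=OOYY L=OWOW
After move 2 (R'): R=RRYY U=WBRB F=GWGR D=OGYG B=YBOB
After move 3 (U'): U=BBWR F=OWGR R=GWYY B=RROB L=YBOW
After move 4 (R'): R=WYGY U=BOWR F=OBGR D=OWYR B=GRGB
After move 5 (U): U=WBRO F=WYGR R=GRGY B=YBGB L=OBOW
After move 6 (F): F=GWRY U=WBWB R=RROY D=GGYR L=OOOW
Query 1: R[0] = R
Query 2: U[2] = W
Query 3: L[3] = W
Query 4: L[0] = O

Answer: R W W O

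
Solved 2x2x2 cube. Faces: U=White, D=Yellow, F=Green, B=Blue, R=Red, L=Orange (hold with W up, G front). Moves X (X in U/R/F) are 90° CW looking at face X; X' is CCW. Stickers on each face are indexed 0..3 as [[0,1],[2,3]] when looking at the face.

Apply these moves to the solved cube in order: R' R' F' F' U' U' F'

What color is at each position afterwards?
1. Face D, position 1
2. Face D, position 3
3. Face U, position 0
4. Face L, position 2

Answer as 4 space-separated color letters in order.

After move 1 (R'): R=RRRR U=WBWB F=GWGW D=YGYG B=YBYB
After move 2 (R'): R=RRRR U=WYWY F=GBGB D=YWYW B=GBGB
After move 3 (F'): F=BBGG U=WYRR R=WRYR D=OOYW L=OYOW
After move 4 (F'): F=BGBG U=WYWY R=OROR D=YWYW L=OROR
After move 5 (U'): U=YYWW F=ORBG R=BGOR B=ORGB L=GBOR
After move 6 (U'): U=YWYW F=GBBG R=OROR B=BGGB L=OROR
After move 7 (F'): F=BGGB U=YWOO R=WRYR D=RRYW L=OWOY
Query 1: D[1] = R
Query 2: D[3] = W
Query 3: U[0] = Y
Query 4: L[2] = O

Answer: R W Y O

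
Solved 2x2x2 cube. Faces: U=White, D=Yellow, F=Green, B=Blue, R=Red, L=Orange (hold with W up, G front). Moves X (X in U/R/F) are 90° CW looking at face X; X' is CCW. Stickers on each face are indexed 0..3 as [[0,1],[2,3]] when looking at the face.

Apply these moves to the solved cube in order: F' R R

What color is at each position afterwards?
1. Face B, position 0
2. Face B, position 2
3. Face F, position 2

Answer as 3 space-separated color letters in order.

After move 1 (F'): F=GGGG U=WWRR R=YRYR D=OOYY L=OWOW
After move 2 (R): R=YYRR U=WGRG F=GOGY D=OBYB B=RBWB
After move 3 (R): R=RYRY U=WORY F=GBGB D=OWYR B=GBGB
Query 1: B[0] = G
Query 2: B[2] = G
Query 3: F[2] = G

Answer: G G G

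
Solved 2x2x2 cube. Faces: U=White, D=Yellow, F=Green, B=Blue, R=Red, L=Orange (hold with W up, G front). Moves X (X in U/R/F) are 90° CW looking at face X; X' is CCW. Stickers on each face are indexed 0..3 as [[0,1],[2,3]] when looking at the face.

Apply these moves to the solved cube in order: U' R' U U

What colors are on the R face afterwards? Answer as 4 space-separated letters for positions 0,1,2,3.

After move 1 (U'): U=WWWW F=OOGG R=GGRR B=RRBB L=BBOO
After move 2 (R'): R=GRGR U=WBWR F=OWGW D=YOYG B=YRYB
After move 3 (U): U=WWRB F=GRGW R=YRGR B=BBYB L=OWOO
After move 4 (U): U=RWBW F=YRGW R=BBGR B=OWYB L=GROO
Query: R face = BBGR

Answer: B B G R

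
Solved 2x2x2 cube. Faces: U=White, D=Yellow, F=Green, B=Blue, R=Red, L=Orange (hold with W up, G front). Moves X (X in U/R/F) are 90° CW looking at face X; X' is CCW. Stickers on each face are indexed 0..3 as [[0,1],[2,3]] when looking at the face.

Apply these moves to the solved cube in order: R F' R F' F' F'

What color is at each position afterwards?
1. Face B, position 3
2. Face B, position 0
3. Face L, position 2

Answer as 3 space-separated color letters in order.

Answer: B R O

Derivation:
After move 1 (R): R=RRRR U=WGWG F=GYGY D=YBYB B=WBWB
After move 2 (F'): F=YYGG U=WGRR R=BRYR D=OOYB L=OGOW
After move 3 (R): R=YBRR U=WYRG F=YOGB D=OWYW B=RBGB
After move 4 (F'): F=OBYG U=WYYR R=WBOR D=GWYW L=OGOR
After move 5 (F'): F=BGOY U=WYWO R=WBGR D=GRYW L=OROY
After move 6 (F'): F=GYBO U=WYWG R=RBGR D=RYYW L=OOOW
Query 1: B[3] = B
Query 2: B[0] = R
Query 3: L[2] = O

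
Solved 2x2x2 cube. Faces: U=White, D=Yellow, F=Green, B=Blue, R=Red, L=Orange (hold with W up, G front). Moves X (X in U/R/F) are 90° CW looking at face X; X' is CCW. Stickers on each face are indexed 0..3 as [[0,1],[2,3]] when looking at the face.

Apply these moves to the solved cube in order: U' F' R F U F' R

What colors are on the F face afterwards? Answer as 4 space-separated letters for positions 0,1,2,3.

Answer: Y B G R

Derivation:
After move 1 (U'): U=WWWW F=OOGG R=GGRR B=RRBB L=BBOO
After move 2 (F'): F=OGOG U=WWGR R=YGYR D=BOYY L=BWOW
After move 3 (R): R=YYRG U=WGGG F=OOOY D=BBYR B=RRWB
After move 4 (F): F=OOYO U=WGWW R=GYGG D=RYYR L=BBOB
After move 5 (U): U=WWWG F=GYYO R=RRGG B=BBWB L=OOOB
After move 6 (F'): F=YOGY U=WWRG R=YRRG D=OBYR L=OGOW
After move 7 (R): R=RYGR U=WORY F=YBGR D=OWYB B=GBWB
Query: F face = YBGR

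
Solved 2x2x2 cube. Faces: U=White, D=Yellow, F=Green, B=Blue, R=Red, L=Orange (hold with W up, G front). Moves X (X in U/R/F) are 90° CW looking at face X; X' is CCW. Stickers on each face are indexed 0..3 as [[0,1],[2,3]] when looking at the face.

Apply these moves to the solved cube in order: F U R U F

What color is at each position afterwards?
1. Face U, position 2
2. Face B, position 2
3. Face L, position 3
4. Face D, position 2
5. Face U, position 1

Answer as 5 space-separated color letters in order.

After move 1 (F): F=GGGG U=WWOO R=WRWR D=RRYY L=OYOY
After move 2 (U): U=OWOW F=WRGG R=BBWR B=OYBB L=GGOY
After move 3 (R): R=WBRB U=OROG F=WRGY D=RBYO B=WYWB
After move 4 (U): U=OOGR F=WBGY R=WYRB B=GGWB L=WROY
After move 5 (F): F=GWYB U=OOYR R=GYRB D=RWYO L=WROB
Query 1: U[2] = Y
Query 2: B[2] = W
Query 3: L[3] = B
Query 4: D[2] = Y
Query 5: U[1] = O

Answer: Y W B Y O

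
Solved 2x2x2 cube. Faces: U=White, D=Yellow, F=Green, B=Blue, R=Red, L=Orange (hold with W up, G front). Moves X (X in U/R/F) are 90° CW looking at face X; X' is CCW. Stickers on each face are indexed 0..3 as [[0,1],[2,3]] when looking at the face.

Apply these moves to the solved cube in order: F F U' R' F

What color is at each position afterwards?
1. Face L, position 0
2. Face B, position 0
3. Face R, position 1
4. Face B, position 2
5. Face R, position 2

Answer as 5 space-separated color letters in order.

Answer: B Y R W O

Derivation:
After move 1 (F): F=GGGG U=WWOO R=WRWR D=RRYY L=OYOY
After move 2 (F): F=GGGG U=WWYY R=OROR D=WWYY L=OROR
After move 3 (U'): U=WYWY F=ORGG R=GGOR B=ORBB L=BBOR
After move 4 (R'): R=GRGO U=WBWO F=OYGY D=WRYG B=YRWB
After move 5 (F): F=GOYY U=WBRB R=WROO D=GGYG L=BWOR
Query 1: L[0] = B
Query 2: B[0] = Y
Query 3: R[1] = R
Query 4: B[2] = W
Query 5: R[2] = O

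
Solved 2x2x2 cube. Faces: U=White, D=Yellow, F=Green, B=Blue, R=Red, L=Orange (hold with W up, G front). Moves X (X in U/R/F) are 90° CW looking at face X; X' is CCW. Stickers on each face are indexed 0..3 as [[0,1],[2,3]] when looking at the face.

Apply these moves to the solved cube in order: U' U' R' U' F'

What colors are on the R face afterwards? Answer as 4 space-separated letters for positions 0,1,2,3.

Answer: B W Y R

Derivation:
After move 1 (U'): U=WWWW F=OOGG R=GGRR B=RRBB L=BBOO
After move 2 (U'): U=WWWW F=BBGG R=OORR B=GGBB L=RROO
After move 3 (R'): R=OROR U=WBWG F=BWGW D=YBYG B=YGYB
After move 4 (U'): U=BGWW F=RRGW R=BWOR B=ORYB L=YGOO
After move 5 (F'): F=RWRG U=BGBO R=BWYR D=GOYG L=YWOW
Query: R face = BWYR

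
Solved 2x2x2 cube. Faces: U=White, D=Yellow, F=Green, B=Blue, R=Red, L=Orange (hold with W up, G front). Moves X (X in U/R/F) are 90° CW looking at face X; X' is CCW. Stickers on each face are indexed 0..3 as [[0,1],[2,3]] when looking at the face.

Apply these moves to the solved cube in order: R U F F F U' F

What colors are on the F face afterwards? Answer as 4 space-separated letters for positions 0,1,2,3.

Answer: R G G G

Derivation:
After move 1 (R): R=RRRR U=WGWG F=GYGY D=YBYB B=WBWB
After move 2 (U): U=WWGG F=RRGY R=WBRR B=OOWB L=GYOO
After move 3 (F): F=GRYR U=WWOY R=GBGR D=RWYB L=GYOB
After move 4 (F): F=YGRR U=WWBY R=OBYR D=GGYB L=GROW
After move 5 (F): F=RYRG U=WWWR R=BBYR D=YOYB L=GGOG
After move 6 (U'): U=WRWW F=GGRG R=RYYR B=BBWB L=OOOG
After move 7 (F): F=RGGG U=WRGO R=WYWR D=YRYB L=OYOO
Query: F face = RGGG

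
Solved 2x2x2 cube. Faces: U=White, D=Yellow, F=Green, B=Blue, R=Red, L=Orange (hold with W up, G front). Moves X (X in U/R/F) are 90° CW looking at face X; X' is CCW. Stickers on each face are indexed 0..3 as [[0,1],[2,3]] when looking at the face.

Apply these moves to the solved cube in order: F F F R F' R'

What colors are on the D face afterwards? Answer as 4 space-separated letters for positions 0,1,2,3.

After move 1 (F): F=GGGG U=WWOO R=WRWR D=RRYY L=OYOY
After move 2 (F): F=GGGG U=WWYY R=OROR D=WWYY L=OROR
After move 3 (F): F=GGGG U=WWRR R=YRYR D=OOYY L=OWOW
After move 4 (R): R=YYRR U=WGRG F=GOGY D=OBYB B=RBWB
After move 5 (F'): F=OYGG U=WGYR R=BYOR D=WWYB L=OGOR
After move 6 (R'): R=YRBO U=WWYR F=OGGR D=WYYG B=BBWB
Query: D face = WYYG

Answer: W Y Y G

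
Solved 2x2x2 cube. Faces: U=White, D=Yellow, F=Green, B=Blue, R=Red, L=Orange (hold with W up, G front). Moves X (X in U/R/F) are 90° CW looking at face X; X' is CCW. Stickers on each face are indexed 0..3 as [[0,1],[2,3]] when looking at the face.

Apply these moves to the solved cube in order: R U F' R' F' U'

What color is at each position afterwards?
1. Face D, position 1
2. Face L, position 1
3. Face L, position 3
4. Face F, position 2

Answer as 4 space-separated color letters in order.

After move 1 (R): R=RRRR U=WGWG F=GYGY D=YBYB B=WBWB
After move 2 (U): U=WWGG F=RRGY R=WBRR B=OOWB L=GYOO
After move 3 (F'): F=RYRG U=WWWR R=BBYR D=YOYB L=GGOG
After move 4 (R'): R=BRBY U=WWWO F=RWRR D=YYYG B=BOOB
After move 5 (F'): F=WRRR U=WWBB R=YRYY D=GGYG L=GOOW
After move 6 (U'): U=WBWB F=GORR R=WRYY B=YROB L=BOOW
Query 1: D[1] = G
Query 2: L[1] = O
Query 3: L[3] = W
Query 4: F[2] = R

Answer: G O W R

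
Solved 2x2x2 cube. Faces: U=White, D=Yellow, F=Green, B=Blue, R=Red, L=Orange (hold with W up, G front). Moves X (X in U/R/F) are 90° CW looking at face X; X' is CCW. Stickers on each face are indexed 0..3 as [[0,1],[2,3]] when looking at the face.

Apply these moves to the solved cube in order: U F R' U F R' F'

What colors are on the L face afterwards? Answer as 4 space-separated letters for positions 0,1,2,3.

Answer: G G O Y

Derivation:
After move 1 (U): U=WWWW F=RRGG R=BBRR B=OOBB L=GGOO
After move 2 (F): F=GRGR U=WWOG R=WBWR D=RBYY L=GYOY
After move 3 (R'): R=BRWW U=WBOO F=GWGG D=RRYR B=YOBB
After move 4 (U): U=OWOB F=BRGG R=YOWW B=GYBB L=GWOY
After move 5 (F): F=GBGR U=OWYW R=OOBW D=WYYR L=GROR
After move 6 (R'): R=OWOB U=OBYG F=GWGW D=WBYR B=RYYB
After move 7 (F'): F=WWGG U=OBOO R=BWWB D=RRYR L=GGOY
Query: L face = GGOY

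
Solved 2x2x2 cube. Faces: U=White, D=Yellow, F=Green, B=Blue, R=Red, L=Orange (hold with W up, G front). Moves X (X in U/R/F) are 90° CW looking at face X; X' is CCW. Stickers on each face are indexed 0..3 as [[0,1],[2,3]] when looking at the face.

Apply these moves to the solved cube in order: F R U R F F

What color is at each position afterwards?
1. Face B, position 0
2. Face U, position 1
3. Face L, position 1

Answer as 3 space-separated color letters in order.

After move 1 (F): F=GGGG U=WWOO R=WRWR D=RRYY L=OYOY
After move 2 (R): R=WWRR U=WGOG F=GRGY D=RBYB B=OBWB
After move 3 (U): U=OWGG F=WWGY R=OBRR B=OYWB L=GROY
After move 4 (R): R=RORB U=OWGY F=WBGB D=RWYO B=GYWB
After move 5 (F): F=GWBB U=OWYR R=GOYB D=RRYO L=GROW
After move 6 (F): F=BGBW U=OWWR R=YORB D=YGYO L=GROR
Query 1: B[0] = G
Query 2: U[1] = W
Query 3: L[1] = R

Answer: G W R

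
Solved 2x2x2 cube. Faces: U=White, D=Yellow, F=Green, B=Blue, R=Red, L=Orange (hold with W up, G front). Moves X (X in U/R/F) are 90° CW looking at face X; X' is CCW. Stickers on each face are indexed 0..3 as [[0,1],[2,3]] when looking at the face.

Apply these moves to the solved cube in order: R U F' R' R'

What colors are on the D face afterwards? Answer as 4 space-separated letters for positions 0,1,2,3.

After move 1 (R): R=RRRR U=WGWG F=GYGY D=YBYB B=WBWB
After move 2 (U): U=WWGG F=RRGY R=WBRR B=OOWB L=GYOO
After move 3 (F'): F=RYRG U=WWWR R=BBYR D=YOYB L=GGOG
After move 4 (R'): R=BRBY U=WWWO F=RWRR D=YYYG B=BOOB
After move 5 (R'): R=RYBB U=WOWB F=RWRO D=YWYR B=GOYB
Query: D face = YWYR

Answer: Y W Y R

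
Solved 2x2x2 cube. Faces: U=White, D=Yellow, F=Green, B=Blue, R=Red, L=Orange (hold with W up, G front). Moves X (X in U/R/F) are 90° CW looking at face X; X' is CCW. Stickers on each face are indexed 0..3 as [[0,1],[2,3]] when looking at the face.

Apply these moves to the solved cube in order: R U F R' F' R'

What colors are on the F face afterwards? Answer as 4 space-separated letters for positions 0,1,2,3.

Answer: W W G G

Derivation:
After move 1 (R): R=RRRR U=WGWG F=GYGY D=YBYB B=WBWB
After move 2 (U): U=WWGG F=RRGY R=WBRR B=OOWB L=GYOO
After move 3 (F): F=GRYR U=WWOY R=GBGR D=RWYB L=GYOB
After move 4 (R'): R=BRGG U=WWOO F=GWYY D=RRYR B=BOWB
After move 5 (F'): F=WYGY U=WWBG R=RRRG D=YBYR L=GOOO
After move 6 (R'): R=RGRR U=WWBB F=WWGG D=YYYY B=ROBB
Query: F face = WWGG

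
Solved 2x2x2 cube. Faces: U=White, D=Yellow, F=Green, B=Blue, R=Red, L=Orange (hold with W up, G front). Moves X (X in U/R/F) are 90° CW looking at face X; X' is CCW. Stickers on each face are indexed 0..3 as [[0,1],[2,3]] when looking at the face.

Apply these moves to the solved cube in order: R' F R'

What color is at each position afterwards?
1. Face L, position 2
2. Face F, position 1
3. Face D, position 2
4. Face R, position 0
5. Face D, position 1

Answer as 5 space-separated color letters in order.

After move 1 (R'): R=RRRR U=WBWB F=GWGW D=YGYG B=YBYB
After move 2 (F): F=GGWW U=WBOO R=WRBR D=RRYG L=OYOG
After move 3 (R'): R=RRWB U=WYOY F=GBWO D=RGYW B=GBRB
Query 1: L[2] = O
Query 2: F[1] = B
Query 3: D[2] = Y
Query 4: R[0] = R
Query 5: D[1] = G

Answer: O B Y R G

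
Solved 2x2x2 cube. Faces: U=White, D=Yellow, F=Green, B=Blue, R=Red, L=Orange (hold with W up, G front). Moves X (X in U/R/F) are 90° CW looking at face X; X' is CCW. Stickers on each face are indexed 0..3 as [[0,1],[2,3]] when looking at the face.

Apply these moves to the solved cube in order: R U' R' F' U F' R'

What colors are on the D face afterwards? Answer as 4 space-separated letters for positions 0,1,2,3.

Answer: W G Y O

Derivation:
After move 1 (R): R=RRRR U=WGWG F=GYGY D=YBYB B=WBWB
After move 2 (U'): U=GGWW F=OOGY R=GYRR B=RRWB L=WBOO
After move 3 (R'): R=YRGR U=GWWR F=OGGW D=YOYY B=BRBB
After move 4 (F'): F=GWOG U=GWYG R=ORYR D=BOYY L=WROW
After move 5 (U): U=YGGW F=OROG R=BRYR B=WRBB L=GWOW
After move 6 (F'): F=RGOO U=YGBY R=ORBR D=WWYY L=GWOG
After move 7 (R'): R=RROB U=YBBW F=RGOY D=WGYO B=YRWB
Query: D face = WGYO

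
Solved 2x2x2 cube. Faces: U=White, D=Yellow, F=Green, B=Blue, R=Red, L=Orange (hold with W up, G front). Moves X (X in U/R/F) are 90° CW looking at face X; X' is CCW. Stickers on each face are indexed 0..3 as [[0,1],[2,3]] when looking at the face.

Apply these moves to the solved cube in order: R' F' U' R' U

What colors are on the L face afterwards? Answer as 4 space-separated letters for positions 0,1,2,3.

After move 1 (R'): R=RRRR U=WBWB F=GWGW D=YGYG B=YBYB
After move 2 (F'): F=WWGG U=WBRR R=GRYR D=OOYG L=OBOW
After move 3 (U'): U=BRWR F=OBGG R=WWYR B=GRYB L=YBOW
After move 4 (R'): R=WRWY U=BYWG F=ORGR D=OBYG B=GROB
After move 5 (U): U=WBGY F=WRGR R=GRWY B=YBOB L=OROW
Query: L face = OROW

Answer: O R O W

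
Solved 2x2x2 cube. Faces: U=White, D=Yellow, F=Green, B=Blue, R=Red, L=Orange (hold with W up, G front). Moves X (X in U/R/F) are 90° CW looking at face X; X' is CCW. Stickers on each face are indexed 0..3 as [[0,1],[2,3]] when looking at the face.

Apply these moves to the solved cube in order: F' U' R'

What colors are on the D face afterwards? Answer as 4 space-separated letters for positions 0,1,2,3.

Answer: O W Y G

Derivation:
After move 1 (F'): F=GGGG U=WWRR R=YRYR D=OOYY L=OWOW
After move 2 (U'): U=WRWR F=OWGG R=GGYR B=YRBB L=BBOW
After move 3 (R'): R=GRGY U=WBWY F=ORGR D=OWYG B=YROB
Query: D face = OWYG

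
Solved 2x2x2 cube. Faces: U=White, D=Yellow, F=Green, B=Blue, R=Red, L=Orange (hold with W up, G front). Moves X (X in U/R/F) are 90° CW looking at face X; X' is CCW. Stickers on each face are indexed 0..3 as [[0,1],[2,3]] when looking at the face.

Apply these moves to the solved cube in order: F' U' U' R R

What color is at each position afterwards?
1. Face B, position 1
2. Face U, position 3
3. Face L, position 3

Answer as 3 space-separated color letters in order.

Answer: G Y W

Derivation:
After move 1 (F'): F=GGGG U=WWRR R=YRYR D=OOYY L=OWOW
After move 2 (U'): U=WRWR F=OWGG R=GGYR B=YRBB L=BBOW
After move 3 (U'): U=RRWW F=BBGG R=OWYR B=GGBB L=YROW
After move 4 (R): R=YORW U=RBWG F=BOGY D=OBYG B=WGRB
After move 5 (R): R=RYWO U=ROWY F=BBGG D=ORYW B=GGBB
Query 1: B[1] = G
Query 2: U[3] = Y
Query 3: L[3] = W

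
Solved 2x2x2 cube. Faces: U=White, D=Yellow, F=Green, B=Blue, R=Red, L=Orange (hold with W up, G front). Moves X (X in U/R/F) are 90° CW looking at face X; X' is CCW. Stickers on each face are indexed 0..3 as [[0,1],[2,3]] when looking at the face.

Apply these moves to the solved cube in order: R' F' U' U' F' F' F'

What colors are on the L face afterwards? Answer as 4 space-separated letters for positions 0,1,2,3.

After move 1 (R'): R=RRRR U=WBWB F=GWGW D=YGYG B=YBYB
After move 2 (F'): F=WWGG U=WBRR R=GRYR D=OOYG L=OBOW
After move 3 (U'): U=BRWR F=OBGG R=WWYR B=GRYB L=YBOW
After move 4 (U'): U=RRBW F=YBGG R=OBYR B=WWYB L=GROW
After move 5 (F'): F=BGYG U=RROY R=OBOR D=RWYG L=GWOB
After move 6 (F'): F=GGBY U=RROO R=WBRR D=WBYG L=GYOO
After move 7 (F'): F=GYGB U=RRWR R=BBWR D=YOYG L=GOOO
Query: L face = GOOO

Answer: G O O O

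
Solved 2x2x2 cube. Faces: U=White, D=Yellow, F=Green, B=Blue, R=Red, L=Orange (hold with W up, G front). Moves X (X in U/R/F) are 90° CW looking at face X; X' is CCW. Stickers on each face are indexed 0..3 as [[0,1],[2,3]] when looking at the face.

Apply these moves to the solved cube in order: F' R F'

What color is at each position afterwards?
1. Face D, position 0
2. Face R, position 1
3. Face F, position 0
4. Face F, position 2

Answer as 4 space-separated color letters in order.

Answer: W Y O G

Derivation:
After move 1 (F'): F=GGGG U=WWRR R=YRYR D=OOYY L=OWOW
After move 2 (R): R=YYRR U=WGRG F=GOGY D=OBYB B=RBWB
After move 3 (F'): F=OYGG U=WGYR R=BYOR D=WWYB L=OGOR
Query 1: D[0] = W
Query 2: R[1] = Y
Query 3: F[0] = O
Query 4: F[2] = G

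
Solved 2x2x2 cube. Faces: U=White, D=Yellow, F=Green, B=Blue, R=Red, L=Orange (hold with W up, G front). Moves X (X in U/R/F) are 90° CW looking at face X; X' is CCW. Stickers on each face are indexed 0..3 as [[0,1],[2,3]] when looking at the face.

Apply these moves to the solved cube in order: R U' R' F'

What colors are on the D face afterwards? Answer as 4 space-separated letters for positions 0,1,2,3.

Answer: B O Y Y

Derivation:
After move 1 (R): R=RRRR U=WGWG F=GYGY D=YBYB B=WBWB
After move 2 (U'): U=GGWW F=OOGY R=GYRR B=RRWB L=WBOO
After move 3 (R'): R=YRGR U=GWWR F=OGGW D=YOYY B=BRBB
After move 4 (F'): F=GWOG U=GWYG R=ORYR D=BOYY L=WROW
Query: D face = BOYY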